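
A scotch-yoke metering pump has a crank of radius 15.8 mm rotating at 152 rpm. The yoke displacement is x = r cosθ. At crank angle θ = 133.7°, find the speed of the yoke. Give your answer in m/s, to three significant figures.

ω = 15.92 rad/s (from 152 rpm).
x = r cosθ ⇒ ẋ = −rω sinθ.
|v| = rω|sinθ| = 0.0158·15.92·|sin 133.7°| = 0.18182 m/s.

0.182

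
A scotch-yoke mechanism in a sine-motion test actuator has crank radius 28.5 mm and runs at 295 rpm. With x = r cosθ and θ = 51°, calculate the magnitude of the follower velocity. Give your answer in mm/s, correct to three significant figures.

684

ω = 30.89 rad/s (from 295 rpm).
x = r cosθ ⇒ ẋ = −rω sinθ.
|v| = rω|sinθ| = 0.0285·30.89·|sin 51°| = 0.68422 m/s = 684.22 mm/s.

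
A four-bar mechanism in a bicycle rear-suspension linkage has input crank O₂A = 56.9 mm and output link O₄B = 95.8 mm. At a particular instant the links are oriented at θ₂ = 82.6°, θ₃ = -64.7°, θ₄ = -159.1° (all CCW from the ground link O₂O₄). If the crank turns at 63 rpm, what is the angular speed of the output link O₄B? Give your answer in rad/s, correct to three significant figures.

ω₂ = 6.597 rad/s (from 63 rpm).
Differentiating the loop-closure r₂e^{iθ₂}+r₃e^{iθ₃}=r₁+r₄e^{iθ₄} gives r₂ω₂e^{iθ₂}+r₃ω₃e^{iθ₃}=r₄ω₄e^{iθ₄}.
Eliminating the other unknown: ω₄ = r₂ω₂ sin(θ₂−θ₃) / [r₄ sin(θ₄−θ₃)].
Numerator sine = +0.54024; denominator sine = -0.99705.
Result = 0.0569·6.597·(+0.54024) / (0.0958·(-0.99705)) = -2.1232 rad/s; magnitude 2.1232 rad/s.

2.12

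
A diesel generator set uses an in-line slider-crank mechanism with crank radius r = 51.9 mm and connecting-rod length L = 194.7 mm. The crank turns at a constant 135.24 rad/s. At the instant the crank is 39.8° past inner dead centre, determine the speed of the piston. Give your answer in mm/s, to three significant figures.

ω = 135.2 rad/s
For an in-line slider-crank, x = r cosθ + √(L² − r² sin²θ), so v = −rω sinθ·[1 + r cosθ/√(L² − r² sin²θ)].
With r = 0.0519 m, L = 0.1947 m, θ = 39.8°: √(L² − r² sin²θ) = 0.19184 m.
v = −0.0519·135.2·0.64011·[1 + 0.0519·0.76828/0.19184] = -5.4267 m/s.
|v| = 5.4267 m/s = 5426.7 mm/s.

5430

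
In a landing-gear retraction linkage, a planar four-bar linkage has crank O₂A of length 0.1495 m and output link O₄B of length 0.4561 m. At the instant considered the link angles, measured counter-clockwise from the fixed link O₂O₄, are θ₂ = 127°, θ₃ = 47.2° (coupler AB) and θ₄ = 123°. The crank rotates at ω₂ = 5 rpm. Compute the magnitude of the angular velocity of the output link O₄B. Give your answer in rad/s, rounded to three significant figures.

ω₂ = 0.5236 rad/s (from 5 rpm).
Differentiating the loop-closure r₂e^{iθ₂}+r₃e^{iθ₃}=r₁+r₄e^{iθ₄} gives r₂ω₂e^{iθ₂}+r₃ω₃e^{iθ₃}=r₄ω₄e^{iθ₄}.
Eliminating the other unknown: ω₄ = r₂ω₂ sin(θ₂−θ₃) / [r₄ sin(θ₄−θ₃)].
Numerator sine = +0.98420; denominator sine = +0.96945.
Result = 0.1495·0.5236·(+0.98420) / (0.4561·(+0.96945)) = +0.17424 rad/s; magnitude 0.17424 rad/s.

0.174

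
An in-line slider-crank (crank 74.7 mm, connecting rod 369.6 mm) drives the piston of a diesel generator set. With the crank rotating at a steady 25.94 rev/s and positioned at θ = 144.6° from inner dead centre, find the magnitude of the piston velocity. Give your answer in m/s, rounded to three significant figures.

ω = 2π·25.9 = 163 rad/s
For an in-line slider-crank, x = r cosθ + √(L² − r² sin²θ), so v = −rω sinθ·[1 + r cosθ/√(L² − r² sin²θ)].
With r = 0.0747 m, L = 0.3696 m, θ = 144.6°: √(L² − r² sin²θ) = 0.36706 m.
v = −0.0747·163·0.57928·[1 + 0.0747·-0.81513/0.36706] = -5.8828 m/s.
|v| = 5.8828 m/s.

5.88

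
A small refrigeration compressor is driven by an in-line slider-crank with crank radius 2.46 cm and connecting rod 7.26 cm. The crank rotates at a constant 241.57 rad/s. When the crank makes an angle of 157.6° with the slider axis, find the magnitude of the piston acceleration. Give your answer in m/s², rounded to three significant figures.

972

ω = 241.6 rad/s
x(θ) = r cosθ + √(L² − r² sin²θ); with ω constant, a = ω²·d²x/dθ².
d²x/dθ² = −r cosθ − r²(cos2θ)/√u − r⁴ sin²2θ/(4u^{3/2}),  u = L² − r² sin²θ = 0.00518288 m².
Substituting r = 0.0246 m, L = 0.0726 m, θ = 157.6°: d²x/dθ² = +0.016657 m.
a = ω²·d²x/dθ² = (241.6)²·(+0.016657) = +972.06 m/s²;  |a| = 972.06 m/s².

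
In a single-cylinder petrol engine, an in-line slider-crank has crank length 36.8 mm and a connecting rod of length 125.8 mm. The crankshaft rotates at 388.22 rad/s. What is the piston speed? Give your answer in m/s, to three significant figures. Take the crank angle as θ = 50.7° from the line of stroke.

ω = 388.2 rad/s
For an in-line slider-crank, x = r cosθ + √(L² − r² sin²θ), so v = −rω sinθ·[1 + r cosθ/√(L² − r² sin²θ)].
With r = 0.0368 m, L = 0.1258 m, θ = 50.7°: √(L² − r² sin²θ) = 0.12253 m.
v = −0.0368·388.2·0.77384·[1 + 0.0368·0.63338/0.12253] = -13.158 m/s.
|v| = 13.158 m/s.

13.2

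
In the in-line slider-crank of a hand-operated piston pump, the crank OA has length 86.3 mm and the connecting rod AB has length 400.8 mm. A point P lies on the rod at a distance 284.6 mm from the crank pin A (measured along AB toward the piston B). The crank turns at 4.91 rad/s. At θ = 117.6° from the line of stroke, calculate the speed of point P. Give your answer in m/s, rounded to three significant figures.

ω = 4.91 rad/s.  Crank-pin speed |V_A| = rω = 0.42373 m/s, perpendicular to OA.
Rod angle: sinφ = −(r/L) sinθ ⇒ φ = -11.000°; ω_rod = −rω cosθ/√(L²−r²sin²θ) = +0.49897 rad/s.
V_P = V_A + ω_rod × AP, with AP = 0.2846 m along the rod.
Components: V_Px = −rω sinθ − a·ω_rod·sinφ = -0.34842 m/s;  V_Py = rω cosθ + a·ω_rod·cosφ = -0.056915 m/s.
|V_P| = √(V_Px² + V_Py²) = 0.35303 m/s.

0.353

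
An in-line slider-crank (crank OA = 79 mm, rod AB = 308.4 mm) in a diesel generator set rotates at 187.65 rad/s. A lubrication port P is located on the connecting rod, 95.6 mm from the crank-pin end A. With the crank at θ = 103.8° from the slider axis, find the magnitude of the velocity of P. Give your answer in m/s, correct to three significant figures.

ω = 187.7 rad/s.  Crank-pin speed |V_A| = rω = 14.824 m/s, perpendicular to OA.
Rod angle: sinφ = −(r/L) sinθ ⇒ φ = -14.405°; ω_rod = −rω cosθ/√(L²−r²sin²θ) = +11.838 rad/s.
V_P = V_A + ω_rod × AP, with AP = 0.0956 m along the rod.
Components: V_Px = −rω sinθ − a·ω_rod·sinφ = -14.115 m/s;  V_Py = rω cosθ + a·ω_rod·cosφ = -2.44 m/s.
|V_P| = √(V_Px² + V_Py²) = 14.324 m/s.

14.3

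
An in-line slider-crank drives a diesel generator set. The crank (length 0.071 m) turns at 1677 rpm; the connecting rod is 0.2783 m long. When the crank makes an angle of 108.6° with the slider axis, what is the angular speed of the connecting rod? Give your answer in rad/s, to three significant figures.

ω = 175.6 rad/s (converted from 1677 rpm).
The rod makes angle φ with the slider axis where L sinφ = r sinθ; differentiating, L cosφ·φ̇ = r ω cosθ.
L cosφ = √(L² − r² sin²θ) = 0.27004 m.
|ω_rod| = r ω |cosθ| / √(L² − r² sin²θ) = 0.071·175.6·0.31896/0.27004 = 14.727 rad/s.

14.7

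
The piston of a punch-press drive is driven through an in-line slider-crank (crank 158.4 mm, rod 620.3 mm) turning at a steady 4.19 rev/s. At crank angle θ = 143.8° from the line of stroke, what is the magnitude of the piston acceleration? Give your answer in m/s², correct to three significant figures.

79.6

ω = 2π·4.19 = 26.33 rad/s
x(θ) = r cosθ + √(L² − r² sin²θ); with ω constant, a = ω²·d²x/dθ².
d²x/dθ² = −r cosθ − r²(cos2θ)/√u − r⁴ sin²2θ/(4u^{3/2}),  u = L² − r² sin²θ = 0.37602 m².
Substituting r = 0.1584 m, L = 0.6203 m, θ = 143.8°: d²x/dθ² = +0.11483 m.
a = ω²·d²x/dθ² = (26.33)²·(+0.11483) = +79.587 m/s²;  |a| = 79.587 m/s².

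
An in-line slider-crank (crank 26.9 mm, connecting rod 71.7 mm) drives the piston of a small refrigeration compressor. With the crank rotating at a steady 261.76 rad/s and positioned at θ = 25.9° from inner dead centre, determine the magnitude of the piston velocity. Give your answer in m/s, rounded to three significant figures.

4.13

ω = 261.8 rad/s
For an in-line slider-crank, x = r cosθ + √(L² − r² sin²θ), so v = −rω sinθ·[1 + r cosθ/√(L² − r² sin²θ)].
With r = 0.0269 m, L = 0.0717 m, θ = 25.9°: √(L² − r² sin²θ) = 0.070731 m.
v = −0.0269·261.8·0.43680·[1 + 0.0269·0.89956/0.070731] = -4.1279 m/s.
|v| = 4.1279 m/s.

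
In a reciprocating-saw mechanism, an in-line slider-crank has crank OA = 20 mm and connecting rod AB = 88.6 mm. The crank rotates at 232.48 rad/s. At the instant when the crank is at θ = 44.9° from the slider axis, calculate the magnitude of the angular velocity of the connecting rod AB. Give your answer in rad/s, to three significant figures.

37.7

ω = 232.5 rad/s
The rod makes angle φ with the slider axis where L sinφ = r sinθ; differentiating, L cosφ·φ̇ = r ω cosθ.
L cosφ = √(L² − r² sin²θ) = 0.087468 m.
|ω_rod| = r ω |cosθ| / √(L² − r² sin²θ) = 0.02·232.5·0.70834/0.087468 = 37.654 rad/s.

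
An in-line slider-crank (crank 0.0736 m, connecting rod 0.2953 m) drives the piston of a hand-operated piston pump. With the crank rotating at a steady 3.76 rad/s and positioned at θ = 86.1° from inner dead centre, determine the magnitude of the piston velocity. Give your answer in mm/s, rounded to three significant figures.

281

ω = 3.76 rad/s
For an in-line slider-crank, x = r cosθ + √(L² − r² sin²θ), so v = −rω sinθ·[1 + r cosθ/√(L² − r² sin²θ)].
With r = 0.0736 m, L = 0.2953 m, θ = 86.1°: √(L² − r² sin²θ) = 0.28602 m.
v = −0.0736·3.76·0.99768·[1 + 0.0736·0.06802/0.28602] = -0.28093 m/s.
|v| = 0.28093 m/s = 280.93 mm/s.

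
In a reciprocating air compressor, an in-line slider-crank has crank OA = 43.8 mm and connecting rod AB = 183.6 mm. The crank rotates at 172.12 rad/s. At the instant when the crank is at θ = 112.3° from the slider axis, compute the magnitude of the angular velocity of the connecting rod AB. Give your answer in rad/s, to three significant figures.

16.0

ω = 172.1 rad/s
The rod makes angle φ with the slider axis where L sinφ = r sinθ; differentiating, L cosφ·φ̇ = r ω cosθ.
L cosφ = √(L² − r² sin²θ) = 0.17907 m.
|ω_rod| = r ω |cosθ| / √(L² − r² sin²θ) = 0.0438·172.1·0.37946/0.17907 = 15.975 rad/s.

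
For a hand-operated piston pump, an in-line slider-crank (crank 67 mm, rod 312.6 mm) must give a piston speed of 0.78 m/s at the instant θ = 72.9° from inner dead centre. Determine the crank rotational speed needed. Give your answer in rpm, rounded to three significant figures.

109

For an in-line slider-crank, |v_piston| = rω|sinθ|·[1 + r cosθ/√(L² − r² sin²θ)].
With r = 0.067 m, L = 0.3126 m, θ = 72.9°: the bracketed kinematic factor |dx/dθ| = 0.068161 m.
ω = v/|dx/dθ| = 0.78/0.068161 = 11.443 rad/s.
N = 60ω/(2π) = 109.28 rpm.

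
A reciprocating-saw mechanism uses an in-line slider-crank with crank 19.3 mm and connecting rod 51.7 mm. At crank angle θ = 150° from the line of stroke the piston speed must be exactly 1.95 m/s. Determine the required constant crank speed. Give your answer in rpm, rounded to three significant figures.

2880

For an in-line slider-crank, |v_piston| = rω|sinθ|·[1 + r cosθ/√(L² − r² sin²θ)].
With r = 0.0193 m, L = 0.0517 m, θ = 150°: the bracketed kinematic factor |dx/dθ| = 0.0064744 m.
ω = v/|dx/dθ| = 1.95/0.0064744 = 301.19 rad/s.
N = 60ω/(2π) = 2876.1 rpm.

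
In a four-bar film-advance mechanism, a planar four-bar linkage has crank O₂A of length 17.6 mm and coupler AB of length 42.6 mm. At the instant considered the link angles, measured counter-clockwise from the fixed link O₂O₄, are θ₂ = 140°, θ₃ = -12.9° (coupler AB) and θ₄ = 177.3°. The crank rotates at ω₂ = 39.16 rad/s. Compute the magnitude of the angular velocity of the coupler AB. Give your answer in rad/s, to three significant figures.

ω₂ = 39.16 rad/s
Differentiating the loop-closure r₂e^{iθ₂}+r₃e^{iθ₃}=r₁+r₄e^{iθ₄} gives r₂ω₂e^{iθ₂}+r₃ω₃e^{iθ₃}=r₄ω₄e^{iθ₄}.
Eliminating the other unknown: ω₃ = r₂ω₂ sin(θ₄−θ₂) / [r₃ sin(θ₃−θ₄)].
Numerator sine = +0.60599; denominator sine = +0.17708.
Result = 0.0176·39.16·(+0.60599) / (0.0426·(+0.17708)) = +55.364 rad/s; magnitude 55.364 rad/s.

55.4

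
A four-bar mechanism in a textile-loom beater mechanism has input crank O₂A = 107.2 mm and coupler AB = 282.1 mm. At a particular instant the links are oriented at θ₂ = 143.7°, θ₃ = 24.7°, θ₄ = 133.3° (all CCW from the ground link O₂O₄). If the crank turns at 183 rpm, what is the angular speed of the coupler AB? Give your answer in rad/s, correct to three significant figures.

ω₂ = 19.16 rad/s (from 183 rpm).
Differentiating the loop-closure r₂e^{iθ₂}+r₃e^{iθ₃}=r₁+r₄e^{iθ₄} gives r₂ω₂e^{iθ₂}+r₃ω₃e^{iθ₃}=r₄ω₄e^{iθ₄}.
Eliminating the other unknown: ω₃ = r₂ω₂ sin(θ₄−θ₂) / [r₃ sin(θ₃−θ₄)].
Numerator sine = -0.18052; denominator sine = -0.94777.
Result = 0.1072·19.16·(-0.18052) / (0.2821·(-0.94777)) = +1.3871 rad/s; magnitude 1.3871 rad/s.

1.39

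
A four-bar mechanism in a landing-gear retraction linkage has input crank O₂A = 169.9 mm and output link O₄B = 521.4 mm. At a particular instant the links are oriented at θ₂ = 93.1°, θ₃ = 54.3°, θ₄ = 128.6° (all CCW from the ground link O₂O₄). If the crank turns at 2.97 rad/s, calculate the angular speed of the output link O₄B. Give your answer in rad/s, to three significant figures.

ω₂ = 2.97 rad/s
Differentiating the loop-closure r₂e^{iθ₂}+r₃e^{iθ₃}=r₁+r₄e^{iθ₄} gives r₂ω₂e^{iθ₂}+r₃ω₃e^{iθ₃}=r₄ω₄e^{iθ₄}.
Eliminating the other unknown: ω₄ = r₂ω₂ sin(θ₂−θ₃) / [r₄ sin(θ₄−θ₃)].
Numerator sine = +0.62660; denominator sine = +0.96269.
Result = 0.1699·2.97·(+0.62660) / (0.5214·(+0.96269)) = +0.62992 rad/s; magnitude 0.62992 rad/s.

0.630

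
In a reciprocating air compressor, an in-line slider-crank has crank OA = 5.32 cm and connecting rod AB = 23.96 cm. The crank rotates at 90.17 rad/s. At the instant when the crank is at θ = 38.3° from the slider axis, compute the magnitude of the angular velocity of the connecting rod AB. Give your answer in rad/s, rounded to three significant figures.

ω = 90.17 rad/s
The rod makes angle φ with the slider axis where L sinφ = r sinθ; differentiating, L cosφ·φ̇ = r ω cosθ.
L cosφ = √(L² − r² sin²θ) = 0.23732 m.
|ω_rod| = r ω |cosθ| / √(L² − r² sin²θ) = 0.0532·90.17·0.78478/0.23732 = 15.863 rad/s.

15.9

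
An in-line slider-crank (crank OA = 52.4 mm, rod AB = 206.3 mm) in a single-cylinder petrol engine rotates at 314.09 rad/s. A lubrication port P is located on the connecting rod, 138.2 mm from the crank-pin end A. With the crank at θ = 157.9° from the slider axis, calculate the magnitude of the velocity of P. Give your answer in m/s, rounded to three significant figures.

ω = 314.1 rad/s.  Crank-pin speed |V_A| = rω = 16.458 m/s, perpendicular to OA.
Rod angle: sinφ = −(r/L) sinθ ⇒ φ = -5.484°; ω_rod = −rω cosθ/√(L²−r²sin²θ) = +74.257 rad/s.
V_P = V_A + ω_rod × AP, with AP = 0.1382 m along the rod.
Components: V_Px = −rω sinθ − a·ω_rod·sinφ = -5.2113 m/s;  V_Py = rω cosθ + a·ω_rod·cosφ = -5.0338 m/s.
|V_P| = √(V_Px² + V_Py²) = 7.2455 m/s.

7.25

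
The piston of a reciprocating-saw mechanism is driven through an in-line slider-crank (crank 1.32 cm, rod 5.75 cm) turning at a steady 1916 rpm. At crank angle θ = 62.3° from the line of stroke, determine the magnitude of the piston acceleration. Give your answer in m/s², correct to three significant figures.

177

ω = 2π·1916/60 = 200.6 rad/s
x(θ) = r cosθ + √(L² − r² sin²θ); with ω constant, a = ω²·d²x/dθ².
d²x/dθ² = −r cosθ − r²(cos2θ)/√u − r⁴ sin²2θ/(4u^{3/2}),  u = L² − r² sin²θ = 0.00316966 m².
Substituting r = 0.0132 m, L = 0.0575 m, θ = 62.3°: d²x/dθ² = -0.0044073 m.
a = ω²·d²x/dθ² = (200.6)²·(-0.0044073) = -177.43 m/s²;  |a| = 177.43 m/s².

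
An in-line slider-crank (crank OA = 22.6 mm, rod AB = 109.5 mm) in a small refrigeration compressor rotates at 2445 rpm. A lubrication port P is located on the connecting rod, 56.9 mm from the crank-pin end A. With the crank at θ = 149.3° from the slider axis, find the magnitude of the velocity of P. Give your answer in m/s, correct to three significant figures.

ω = 256 rad/s.  Crank-pin speed |V_A| = rω = 5.7865 m/s, perpendicular to OA.
Rod angle: sinφ = −(r/L) sinθ ⇒ φ = -6.049°; ω_rod = −rω cosθ/√(L²−r²sin²θ) = +45.693 rad/s.
V_P = V_A + ω_rod × AP, with AP = 0.0569 m along the rod.
Components: V_Px = −rω sinθ − a·ω_rod·sinφ = -2.6803 m/s;  V_Py = rω cosθ + a·ω_rod·cosφ = -2.3901 m/s.
|V_P| = √(V_Px² + V_Py²) = 3.5912 m/s.

3.59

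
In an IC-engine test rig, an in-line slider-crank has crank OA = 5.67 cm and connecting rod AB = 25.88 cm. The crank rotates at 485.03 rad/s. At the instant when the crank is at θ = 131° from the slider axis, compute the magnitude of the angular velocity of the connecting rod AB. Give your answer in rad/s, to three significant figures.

ω = 485 rad/s
The rod makes angle φ with the slider axis where L sinφ = r sinθ; differentiating, L cosφ·φ̇ = r ω cosθ.
L cosφ = √(L² − r² sin²θ) = 0.25524 m.
|ω_rod| = r ω |cosθ| / √(L² − r² sin²θ) = 0.0567·485·0.65606/0.25524 = 70.689 rad/s.

70.7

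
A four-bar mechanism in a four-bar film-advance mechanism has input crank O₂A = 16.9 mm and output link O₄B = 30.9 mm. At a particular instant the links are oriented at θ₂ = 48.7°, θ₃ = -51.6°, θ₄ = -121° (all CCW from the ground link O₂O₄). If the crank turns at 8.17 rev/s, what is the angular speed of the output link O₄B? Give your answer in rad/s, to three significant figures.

ω₂ = 51.33 rad/s (from 8.17 rev/s).
Differentiating the loop-closure r₂e^{iθ₂}+r₃e^{iθ₃}=r₁+r₄e^{iθ₄} gives r₂ω₂e^{iθ₂}+r₃ω₃e^{iθ₃}=r₄ω₄e^{iθ₄}.
Eliminating the other unknown: ω₄ = r₂ω₂ sin(θ₂−θ₃) / [r₄ sin(θ₄−θ₃)].
Numerator sine = +0.98389; denominator sine = -0.93606.
Result = 0.0169·51.33·(+0.98389) / (0.0309·(-0.93606)) = -29.51 rad/s; magnitude 29.51 rad/s.

29.5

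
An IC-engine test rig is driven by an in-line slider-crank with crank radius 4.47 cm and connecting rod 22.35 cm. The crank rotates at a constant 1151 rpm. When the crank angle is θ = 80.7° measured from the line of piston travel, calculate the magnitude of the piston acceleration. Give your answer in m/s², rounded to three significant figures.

20.5

ω = 2π·1151/60 = 120.5 rad/s
x(θ) = r cosθ + √(L² − r² sin²θ); with ω constant, a = ω²·d²x/dθ².
d²x/dθ² = −r cosθ − r²(cos2θ)/√u − r⁴ sin²2θ/(4u^{3/2}),  u = L² − r² sin²θ = 0.0480063 m².
Substituting r = 0.0447 m, L = 0.2235 m, θ = 80.7°: d²x/dθ² = +0.0014097 m.
a = ω²·d²x/dθ² = (120.5)²·(+0.0014097) = +20.481 m/s²;  |a| = 20.481 m/s².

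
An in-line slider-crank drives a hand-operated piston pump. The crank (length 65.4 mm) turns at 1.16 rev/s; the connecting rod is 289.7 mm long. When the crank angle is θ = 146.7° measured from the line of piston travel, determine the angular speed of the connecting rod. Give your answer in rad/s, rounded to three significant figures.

1.39

ω = 7.288 rad/s (converted from 1.16 rev/s).
The rod makes angle φ with the slider axis where L sinφ = r sinθ; differentiating, L cosφ·φ̇ = r ω cosθ.
L cosφ = √(L² − r² sin²θ) = 0.28747 m.
|ω_rod| = r ω |cosθ| / √(L² − r² sin²θ) = 0.0654·7.288·0.83581/0.28747 = 1.3859 rad/s.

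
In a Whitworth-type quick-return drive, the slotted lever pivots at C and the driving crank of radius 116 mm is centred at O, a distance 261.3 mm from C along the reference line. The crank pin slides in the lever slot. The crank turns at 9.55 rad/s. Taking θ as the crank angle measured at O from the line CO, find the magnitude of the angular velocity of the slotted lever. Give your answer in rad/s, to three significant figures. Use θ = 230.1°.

1.33

ω = 9.55 rad/s
Crank pin A relative to C: A = (d + r cosθ, r sinθ); lever angle φ = atan2(r sinθ, d + r cosθ).
Differentiating tanφ: φ̇ = rω(d cosθ + r)/(d² + r² + 2dr cosθ).
d² + r² + 2dr cosθ = |CA|² = 0.042848 m²;  d cosθ + r = -0.051611 m.
|ω_lever| = |0.116·9.55·-0.051611| / 0.042848 = 1.3344 rad/s.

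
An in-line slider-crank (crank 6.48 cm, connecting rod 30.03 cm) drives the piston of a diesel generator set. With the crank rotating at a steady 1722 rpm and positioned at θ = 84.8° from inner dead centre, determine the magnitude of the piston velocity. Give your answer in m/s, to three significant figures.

ω = 2π·1722/60 = 180.3 rad/s
For an in-line slider-crank, x = r cosθ + √(L² − r² sin²θ), so v = −rω sinθ·[1 + r cosθ/√(L² − r² sin²θ)].
With r = 0.0648 m, L = 0.3003 m, θ = 84.8°: √(L² − r² sin²θ) = 0.29328 m.
v = −0.0648·180.3·0.99588·[1 + 0.0648·0.09063/0.29328] = -11.87 m/s.
|v| = 11.87 m/s.

11.9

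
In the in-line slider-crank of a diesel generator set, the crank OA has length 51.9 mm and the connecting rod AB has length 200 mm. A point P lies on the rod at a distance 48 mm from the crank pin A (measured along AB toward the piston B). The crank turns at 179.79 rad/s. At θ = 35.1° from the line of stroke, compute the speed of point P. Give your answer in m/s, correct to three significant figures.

8.09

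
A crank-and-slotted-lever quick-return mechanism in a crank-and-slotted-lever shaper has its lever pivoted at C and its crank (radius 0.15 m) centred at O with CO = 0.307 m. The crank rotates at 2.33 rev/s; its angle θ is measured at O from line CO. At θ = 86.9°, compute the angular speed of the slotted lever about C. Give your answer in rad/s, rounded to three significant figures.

3.01

ω = 14.64 rad/s (from 2.33 rev/s).
Crank pin A relative to C: A = (d + r cosθ, r sinθ); lever angle φ = atan2(r sinθ, d + r cosθ).
Differentiating tanφ: φ̇ = rω(d cosθ + r)/(d² + r² + 2dr cosθ).
d² + r² + 2dr cosθ = |CA|² = 0.12173 m²;  d cosθ + r = +0.1666 m.
|ω_lever| = |0.15·14.64·+0.1666| / 0.12173 = 3.0055 rad/s.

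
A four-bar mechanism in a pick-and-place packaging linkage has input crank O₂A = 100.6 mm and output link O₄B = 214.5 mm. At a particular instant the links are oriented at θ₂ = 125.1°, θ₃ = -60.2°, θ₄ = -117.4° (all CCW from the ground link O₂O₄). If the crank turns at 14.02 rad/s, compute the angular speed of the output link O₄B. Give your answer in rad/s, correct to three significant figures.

0.723

ω₂ = 14.02 rad/s
Differentiating the loop-closure r₂e^{iθ₂}+r₃e^{iθ₃}=r₁+r₄e^{iθ₄} gives r₂ω₂e^{iθ₂}+r₃ω₃e^{iθ₃}=r₄ω₄e^{iθ₄}.
Eliminating the other unknown: ω₄ = r₂ω₂ sin(θ₂−θ₃) / [r₄ sin(θ₄−θ₃)].
Numerator sine = -0.09237; denominator sine = -0.84057.
Result = 0.1006·14.02·(-0.09237) / (0.2145·(-0.84057)) = +0.72257 rad/s; magnitude 0.72257 rad/s.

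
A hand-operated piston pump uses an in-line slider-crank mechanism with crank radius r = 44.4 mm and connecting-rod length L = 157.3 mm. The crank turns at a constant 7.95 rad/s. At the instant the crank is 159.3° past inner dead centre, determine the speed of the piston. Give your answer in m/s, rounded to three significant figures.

ω = 7.95 rad/s
For an in-line slider-crank, x = r cosθ + √(L² − r² sin²θ), so v = −rω sinθ·[1 + r cosθ/√(L² − r² sin²θ)].
With r = 0.0444 m, L = 0.1573 m, θ = 159.3°: √(L² − r² sin²θ) = 0.15652 m.
v = −0.0444·7.95·0.35347·[1 + 0.0444·-0.93544/0.15652] = -0.09166 m/s.
|v| = 0.09166 m/s.

0.0917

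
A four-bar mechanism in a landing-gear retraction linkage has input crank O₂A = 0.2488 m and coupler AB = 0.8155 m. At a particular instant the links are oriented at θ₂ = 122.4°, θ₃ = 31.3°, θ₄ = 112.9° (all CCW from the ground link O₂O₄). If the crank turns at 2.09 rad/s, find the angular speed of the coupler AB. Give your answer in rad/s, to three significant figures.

ω₂ = 2.09 rad/s
Differentiating the loop-closure r₂e^{iθ₂}+r₃e^{iθ₃}=r₁+r₄e^{iθ₄} gives r₂ω₂e^{iθ₂}+r₃ω₃e^{iθ₃}=r₄ω₄e^{iθ₄}.
Eliminating the other unknown: ω₃ = r₂ω₂ sin(θ₄−θ₂) / [r₃ sin(θ₃−θ₄)].
Numerator sine = -0.16505; denominator sine = -0.98927.
Result = 0.2488·2.09·(-0.16505) / (0.8155·(-0.98927)) = +0.10638 rad/s; magnitude 0.10638 rad/s.

0.106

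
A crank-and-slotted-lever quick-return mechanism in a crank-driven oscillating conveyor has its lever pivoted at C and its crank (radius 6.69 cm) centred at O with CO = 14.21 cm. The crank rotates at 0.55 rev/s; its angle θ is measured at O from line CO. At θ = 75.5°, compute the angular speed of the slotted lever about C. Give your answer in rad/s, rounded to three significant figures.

0.805

ω = 3.456 rad/s (from 0.55 rev/s).
Crank pin A relative to C: A = (d + r cosθ, r sinθ); lever angle φ = atan2(r sinθ, d + r cosθ).
Differentiating tanφ: φ̇ = rω(d cosθ + r)/(d² + r² + 2dr cosθ).
d² + r² + 2dr cosθ = |CA|² = 0.0294285 m²;  d cosθ + r = +0.10248 m.
|ω_lever| = |0.0669·3.456·+0.10248| / 0.0294285 = 0.80507 rad/s.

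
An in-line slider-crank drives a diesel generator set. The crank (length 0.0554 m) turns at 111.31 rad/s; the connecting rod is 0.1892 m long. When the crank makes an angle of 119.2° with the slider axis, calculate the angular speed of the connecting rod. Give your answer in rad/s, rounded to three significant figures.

16.4

ω = 111.3 rad/s
The rod makes angle φ with the slider axis where L sinφ = r sinθ; differentiating, L cosφ·φ̇ = r ω cosθ.
L cosφ = √(L² − r² sin²θ) = 0.18292 m.
|ω_rod| = r ω |cosθ| / √(L² − r² sin²θ) = 0.0554·111.3·0.48786/0.18292 = 16.447 rad/s.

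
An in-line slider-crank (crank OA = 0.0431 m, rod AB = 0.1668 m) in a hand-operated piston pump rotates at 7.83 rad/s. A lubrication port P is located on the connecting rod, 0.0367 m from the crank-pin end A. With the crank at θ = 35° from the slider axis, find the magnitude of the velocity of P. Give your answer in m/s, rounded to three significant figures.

0.296

ω = 7.83 rad/s.  Crank-pin speed |V_A| = rω = 0.33747 m/s, perpendicular to OA.
Rod angle: sinφ = −(r/L) sinθ ⇒ φ = -8.523°; ω_rod = −rω cosθ/√(L²−r²sin²θ) = -1.6758 rad/s.
V_P = V_A + ω_rod × AP, with AP = 0.0367 m along the rod.
Components: V_Px = −rω sinθ − a·ω_rod·sinφ = -0.20268 m/s;  V_Py = rω cosθ + a·ω_rod·cosφ = +0.21562 m/s.
|V_P| = √(V_Px² + V_Py²) = 0.29592 m/s.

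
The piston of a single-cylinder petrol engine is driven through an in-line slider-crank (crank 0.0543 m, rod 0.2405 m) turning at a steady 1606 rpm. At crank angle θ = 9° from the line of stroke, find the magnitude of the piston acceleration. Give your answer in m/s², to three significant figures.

1850

ω = 2π·1606/60 = 168.2 rad/s
x(θ) = r cosθ + √(L² − r² sin²θ); with ω constant, a = ω²·d²x/dθ².
d²x/dθ² = −r cosθ − r²(cos2θ)/√u − r⁴ sin²2θ/(4u^{3/2}),  u = L² − r² sin²θ = 0.0577681 m².
Substituting r = 0.0543 m, L = 0.2405 m, θ = 9°: d²x/dθ² = -0.065313 m.
a = ω²·d²x/dθ² = (168.2)²·(-0.065313) = -1847.4 m/s²;  |a| = 1847.4 m/s².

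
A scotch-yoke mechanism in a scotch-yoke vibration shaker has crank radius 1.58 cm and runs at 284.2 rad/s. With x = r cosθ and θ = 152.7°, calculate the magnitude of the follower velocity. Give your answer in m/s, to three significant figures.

2.06

ω = 284.2 rad/s
x = r cosθ ⇒ ẋ = −rω sinθ.
|v| = rω|sinθ| = 0.0158·284.2·|sin 152.7°| = 2.0595 m/s.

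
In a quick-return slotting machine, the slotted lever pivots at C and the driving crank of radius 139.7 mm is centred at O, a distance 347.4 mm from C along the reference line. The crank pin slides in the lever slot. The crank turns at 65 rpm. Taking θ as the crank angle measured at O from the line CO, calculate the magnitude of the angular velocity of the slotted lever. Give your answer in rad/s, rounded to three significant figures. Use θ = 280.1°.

1.21

ω = 6.807 rad/s (from 65 rpm).
Crank pin A relative to C: A = (d + r cosθ, r sinθ); lever angle φ = atan2(r sinθ, d + r cosθ).
Differentiating tanφ: φ̇ = rω(d cosθ + r)/(d² + r² + 2dr cosθ).
d² + r² + 2dr cosθ = |CA|² = 0.157225 m²;  d cosθ + r = +0.20062 m.
|ω_lever| = |0.1397·6.807·+0.20062| / 0.157225 = 1.2134 rad/s.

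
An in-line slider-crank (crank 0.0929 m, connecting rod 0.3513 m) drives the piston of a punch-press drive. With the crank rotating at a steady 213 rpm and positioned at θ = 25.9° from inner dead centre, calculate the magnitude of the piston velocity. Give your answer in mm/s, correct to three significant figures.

ω = 2π·213/60 = 22.31 rad/s
For an in-line slider-crank, x = r cosθ + √(L² − r² sin²θ), so v = −rω sinθ·[1 + r cosθ/√(L² − r² sin²θ)].
With r = 0.0929 m, L = 0.3513 m, θ = 25.9°: √(L² − r² sin²θ) = 0.34895 m.
v = −0.0929·22.31·0.43680·[1 + 0.0929·0.89956/0.34895] = -1.1219 m/s.
|v| = 1.1219 m/s = 1121.9 mm/s.

1120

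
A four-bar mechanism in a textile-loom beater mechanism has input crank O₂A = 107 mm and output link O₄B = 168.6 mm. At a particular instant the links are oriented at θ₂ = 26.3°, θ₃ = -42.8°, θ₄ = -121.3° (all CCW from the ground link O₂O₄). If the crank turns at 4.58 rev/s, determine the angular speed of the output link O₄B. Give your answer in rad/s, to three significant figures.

ω₂ = 28.78 rad/s (from 4.58 rev/s).
Differentiating the loop-closure r₂e^{iθ₂}+r₃e^{iθ₃}=r₁+r₄e^{iθ₄} gives r₂ω₂e^{iθ₂}+r₃ω₃e^{iθ₃}=r₄ω₄e^{iθ₄}.
Eliminating the other unknown: ω₄ = r₂ω₂ sin(θ₂−θ₃) / [r₄ sin(θ₄−θ₃)].
Numerator sine = +0.93420; denominator sine = -0.97992.
Result = 0.107·28.78·(+0.93420) / (0.1686·(-0.97992)) = -17.411 rad/s; magnitude 17.411 rad/s.

17.4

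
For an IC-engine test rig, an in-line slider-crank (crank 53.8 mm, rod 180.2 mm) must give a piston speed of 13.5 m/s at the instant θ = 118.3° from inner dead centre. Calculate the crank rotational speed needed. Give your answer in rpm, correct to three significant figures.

3190

For an in-line slider-crank, |v_piston| = rω|sinθ|·[1 + r cosθ/√(L² − r² sin²θ)].
With r = 0.0538 m, L = 0.1802 m, θ = 118.3°: the bracketed kinematic factor |dx/dθ| = 0.04042 m.
ω = v/|dx/dθ| = 13.5/0.04042 = 333.99 rad/s.
N = 60ω/(2π) = 3189.4 rpm.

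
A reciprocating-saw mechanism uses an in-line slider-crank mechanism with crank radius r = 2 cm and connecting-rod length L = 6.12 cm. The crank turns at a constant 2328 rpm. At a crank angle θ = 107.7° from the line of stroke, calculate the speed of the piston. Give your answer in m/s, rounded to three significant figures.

4.16

ω = 2π·2328/60 = 243.8 rad/s
For an in-line slider-crank, x = r cosθ + √(L² − r² sin²θ), so v = −rω sinθ·[1 + r cosθ/√(L² − r² sin²θ)].
With r = 0.02 m, L = 0.0612 m, θ = 107.7°: √(L² − r² sin²θ) = 0.058159 m.
v = −0.02·243.8·0.95266·[1 + 0.02·-0.30403/0.058159] = -4.1593 m/s.
|v| = 4.1593 m/s.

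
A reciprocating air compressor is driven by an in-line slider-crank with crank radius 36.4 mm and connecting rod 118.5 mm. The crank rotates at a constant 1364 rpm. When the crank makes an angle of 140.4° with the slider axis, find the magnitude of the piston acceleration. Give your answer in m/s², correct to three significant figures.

523

ω = 2π·1364/60 = 142.8 rad/s
x(θ) = r cosθ + √(L² − r² sin²θ); with ω constant, a = ω²·d²x/dθ².
d²x/dθ² = −r cosθ − r²(cos2θ)/√u − r⁴ sin²2θ/(4u^{3/2}),  u = L² − r² sin²θ = 0.0135039 m².
Substituting r = 0.0364 m, L = 0.1185 m, θ = 140.4°: d²x/dθ² = +0.02564 m.
a = ω²·d²x/dθ² = (142.8)²·(+0.02564) = +523.13 m/s²;  |a| = 523.13 m/s².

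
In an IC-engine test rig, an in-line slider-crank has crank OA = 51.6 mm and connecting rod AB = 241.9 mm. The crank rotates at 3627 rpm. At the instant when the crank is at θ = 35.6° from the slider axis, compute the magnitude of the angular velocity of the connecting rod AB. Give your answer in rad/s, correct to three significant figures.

66.4

ω = 379.8 rad/s (converted from 3627 rpm).
The rod makes angle φ with the slider axis where L sinφ = r sinθ; differentiating, L cosφ·φ̇ = r ω cosθ.
L cosφ = √(L² − r² sin²θ) = 0.24003 m.
|ω_rod| = r ω |cosθ| / √(L² − r² sin²θ) = 0.0516·379.8·0.81310/0.24003 = 66.391 rad/s.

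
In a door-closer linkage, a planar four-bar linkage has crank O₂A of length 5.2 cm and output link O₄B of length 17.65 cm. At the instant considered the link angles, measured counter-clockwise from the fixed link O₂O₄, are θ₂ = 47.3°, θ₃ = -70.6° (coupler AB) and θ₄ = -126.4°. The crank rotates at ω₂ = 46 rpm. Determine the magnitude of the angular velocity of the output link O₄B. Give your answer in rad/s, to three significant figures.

1.52

ω₂ = 4.817 rad/s (from 46 rpm).
Differentiating the loop-closure r₂e^{iθ₂}+r₃e^{iθ₃}=r₁+r₄e^{iθ₄} gives r₂ω₂e^{iθ₂}+r₃ω₃e^{iθ₃}=r₄ω₄e^{iθ₄}.
Eliminating the other unknown: ω₄ = r₂ω₂ sin(θ₂−θ₃) / [r₄ sin(θ₄−θ₃)].
Numerator sine = +0.88377; denominator sine = -0.82708.
Result = 0.052·4.817·(+0.88377) / (0.1765·(-0.82708)) = -1.5165 rad/s; magnitude 1.5165 rad/s.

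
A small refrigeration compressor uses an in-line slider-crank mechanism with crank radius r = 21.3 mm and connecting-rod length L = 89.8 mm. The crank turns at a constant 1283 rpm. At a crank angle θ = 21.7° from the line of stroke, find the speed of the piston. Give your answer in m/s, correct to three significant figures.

ω = 2π·1283/60 = 134.4 rad/s
For an in-line slider-crank, x = r cosθ + √(L² − r² sin²θ), so v = −rω sinθ·[1 + r cosθ/√(L² − r² sin²θ)].
With r = 0.0213 m, L = 0.0898 m, θ = 21.7°: √(L² − r² sin²θ) = 0.089454 m.
v = −0.0213·134.4·0.36975·[1 + 0.0213·0.92913/0.089454] = -1.2922 m/s.
|v| = 1.2922 m/s.

1.29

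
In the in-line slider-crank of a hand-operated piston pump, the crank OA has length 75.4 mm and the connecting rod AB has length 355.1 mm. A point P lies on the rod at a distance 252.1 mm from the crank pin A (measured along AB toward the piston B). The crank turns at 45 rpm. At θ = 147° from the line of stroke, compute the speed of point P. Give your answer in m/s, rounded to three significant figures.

ω = 4.712 rad/s.  Crank-pin speed |V_A| = rω = 0.35531 m/s, perpendicular to OA.
Rod angle: sinφ = −(r/L) sinθ ⇒ φ = -6.641°; ω_rod = −rω cosθ/√(L²−r²sin²θ) = +0.84484 rad/s.
V_P = V_A + ω_rod × AP, with AP = 0.2521 m along the rod.
Components: V_Px = −rω sinθ − a·ω_rod·sinφ = -0.16889 m/s;  V_Py = rω cosθ + a·ω_rod·cosφ = -0.086435 m/s.
|V_P| = √(V_Px² + V_Py²) = 0.18972 m/s.

0.190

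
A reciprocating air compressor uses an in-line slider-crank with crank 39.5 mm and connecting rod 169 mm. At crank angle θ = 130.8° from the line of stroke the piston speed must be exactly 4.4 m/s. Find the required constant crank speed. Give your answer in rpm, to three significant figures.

For an in-line slider-crank, |v_piston| = rω|sinθ|·[1 + r cosθ/√(L² − r² sin²θ)].
With r = 0.0395 m, L = 0.169 m, θ = 130.8°: the bracketed kinematic factor |dx/dθ| = 0.025261 m.
ω = v/|dx/dθ| = 4.4/0.025261 = 174.18 rad/s.
N = 60ω/(2π) = 1663.3 rpm.

1660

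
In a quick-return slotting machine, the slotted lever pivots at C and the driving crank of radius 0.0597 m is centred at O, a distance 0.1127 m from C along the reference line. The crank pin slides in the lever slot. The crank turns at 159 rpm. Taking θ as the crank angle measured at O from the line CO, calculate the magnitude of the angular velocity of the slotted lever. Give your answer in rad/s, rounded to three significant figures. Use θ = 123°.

ω = 16.65 rad/s (from 159 rpm).
Crank pin A relative to C: A = (d + r cosθ, r sinθ); lever angle φ = atan2(r sinθ, d + r cosθ).
Differentiating tanφ: φ̇ = rω(d cosθ + r)/(d² + r² + 2dr cosθ).
d² + r² + 2dr cosθ = |CA|² = 0.00893651 m²;  d cosθ + r = -0.0016808 m.
|ω_lever| = |0.0597·16.65·-0.0016808| / 0.00893651 = 0.18696 rad/s.

0.187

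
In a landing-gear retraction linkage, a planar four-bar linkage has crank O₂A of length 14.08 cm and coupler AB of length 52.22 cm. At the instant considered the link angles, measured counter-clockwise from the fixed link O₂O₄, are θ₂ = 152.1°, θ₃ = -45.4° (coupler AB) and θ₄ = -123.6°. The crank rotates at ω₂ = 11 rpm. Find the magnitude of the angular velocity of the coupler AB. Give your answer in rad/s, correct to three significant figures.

ω₂ = 1.152 rad/s (from 11 rpm).
Differentiating the loop-closure r₂e^{iθ₂}+r₃e^{iθ₃}=r₁+r₄e^{iθ₄} gives r₂ω₂e^{iθ₂}+r₃ω₃e^{iθ₃}=r₄ω₄e^{iθ₄}.
Eliminating the other unknown: ω₃ = r₂ω₂ sin(θ₄−θ₂) / [r₃ sin(θ₃−θ₄)].
Numerator sine = +0.99506; denominator sine = +0.97887.
Result = 0.1408·1.152·(+0.99506) / (0.5222·(+0.97887)) = +0.31573 rad/s; magnitude 0.31573 rad/s.

0.316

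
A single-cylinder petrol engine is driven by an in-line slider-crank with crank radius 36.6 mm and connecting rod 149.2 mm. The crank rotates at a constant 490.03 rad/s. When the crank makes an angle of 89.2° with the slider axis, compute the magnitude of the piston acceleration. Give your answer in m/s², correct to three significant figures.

2100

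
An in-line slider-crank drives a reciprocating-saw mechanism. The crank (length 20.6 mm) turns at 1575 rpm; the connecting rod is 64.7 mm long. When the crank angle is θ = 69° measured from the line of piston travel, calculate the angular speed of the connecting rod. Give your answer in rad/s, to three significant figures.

19.7

ω = 164.9 rad/s (converted from 1575 rpm).
The rod makes angle φ with the slider axis where L sinφ = r sinθ; differentiating, L cosφ·φ̇ = r ω cosθ.
L cosφ = √(L² − r² sin²θ) = 0.061776 m.
|ω_rod| = r ω |cosθ| / √(L² − r² sin²θ) = 0.0206·164.9·0.35837/0.061776 = 19.71 rad/s.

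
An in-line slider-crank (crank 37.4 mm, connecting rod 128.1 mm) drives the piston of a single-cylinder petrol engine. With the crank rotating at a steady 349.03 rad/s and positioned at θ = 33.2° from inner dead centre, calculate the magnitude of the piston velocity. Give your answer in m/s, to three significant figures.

ω = 349 rad/s
For an in-line slider-crank, x = r cosθ + √(L² − r² sin²θ), so v = −rω sinθ·[1 + r cosθ/√(L² − r² sin²θ)].
With r = 0.0374 m, L = 0.1281 m, θ = 33.2°: √(L² − r² sin²θ) = 0.12645 m.
v = −0.0374·349·0.54756·[1 + 0.0374·0.83676/0.12645] = -8.9167 m/s.
|v| = 8.9167 m/s.

8.92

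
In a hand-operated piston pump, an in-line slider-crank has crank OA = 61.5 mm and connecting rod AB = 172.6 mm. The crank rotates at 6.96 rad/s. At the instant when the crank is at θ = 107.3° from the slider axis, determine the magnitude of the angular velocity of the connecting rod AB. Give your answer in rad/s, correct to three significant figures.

ω = 6.96 rad/s
The rod makes angle φ with the slider axis where L sinφ = r sinθ; differentiating, L cosφ·φ̇ = r ω cosθ.
L cosφ = √(L² − r² sin²θ) = 0.16231 m.
|ω_rod| = r ω |cosθ| / √(L² − r² sin²θ) = 0.0615·6.96·0.29737/0.16231 = 0.78425 rad/s.

0.784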